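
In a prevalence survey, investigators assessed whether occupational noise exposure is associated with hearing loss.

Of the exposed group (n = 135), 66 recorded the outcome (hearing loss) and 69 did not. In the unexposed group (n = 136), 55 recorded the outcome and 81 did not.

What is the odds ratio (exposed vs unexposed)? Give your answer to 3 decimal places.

1.409

From the description: a = 66, b = 69, c = 55, d = 81.
OR = (a·d)/(b·c) = (66 × 81) / (69 × 55) = 5346 / 3795 = 1.40870
The odds of hearing loss are about 1.41 times as high in the exposed group.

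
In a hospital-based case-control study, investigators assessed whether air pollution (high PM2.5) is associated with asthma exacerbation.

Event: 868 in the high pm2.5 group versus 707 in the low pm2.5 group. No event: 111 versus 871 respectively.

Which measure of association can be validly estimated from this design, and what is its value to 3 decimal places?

9.634

From the description: a = 868, b = 111, c = 707, d = 871.
This is a hospital-based case-control study: participants were sampled on outcome status, so risks in the source population cannot be estimated directly — relative risk is not valid here. The odds ratio is the appropriate measure.
OR = (a·d)/(b·c) = (868 × 871) / (111 × 707) = 756028 / 78477 = 9.63375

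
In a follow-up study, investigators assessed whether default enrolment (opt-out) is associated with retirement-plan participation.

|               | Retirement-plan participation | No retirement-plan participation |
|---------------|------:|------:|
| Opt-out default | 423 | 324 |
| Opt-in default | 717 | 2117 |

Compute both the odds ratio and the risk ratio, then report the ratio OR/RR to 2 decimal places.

Cells: a = 423, b = 324, c = 717, d = 2117.
OR = (423·2117)/(324·717) = 895491/232308 = 3.85476
Risk in exposed = 423/747 = 0.56627; risk in unexposed = 717/2834 = 0.25300; RR = 2.23821
OR/RR = 3.85476 / 2.23821 = 1.72225
The outcome is not rare, so the OR lies further from 1 than the RR.

1.72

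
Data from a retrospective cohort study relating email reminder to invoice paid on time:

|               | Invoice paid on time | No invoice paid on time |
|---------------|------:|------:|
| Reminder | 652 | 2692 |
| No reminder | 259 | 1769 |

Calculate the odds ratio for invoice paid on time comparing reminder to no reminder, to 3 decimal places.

Cells: a = 652, b = 2692, c = 259, d = 1769.
OR = (a·d)/(b·c) = (652 × 1769) / (2692 × 259) = 1153388 / 697228 = 1.65425
The odds of invoice paid on time are about 1.65 times as high in the reminder group.

1.654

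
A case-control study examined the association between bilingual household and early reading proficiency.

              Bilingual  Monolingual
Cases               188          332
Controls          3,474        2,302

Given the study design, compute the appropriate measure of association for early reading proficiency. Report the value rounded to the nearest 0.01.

0.38

Reading the table with exposure as columns: a = 188 (Bilingual, case), b = 3474 (Bilingual, non-case), c = 332 (Monolingual, case), d = 2302.
This is a case-control study: participants were sampled on outcome status, so risks in the source population cannot be estimated directly — relative risk is not valid here. The odds ratio is the appropriate measure.
OR = (a·d)/(b·c) = (188 × 2302) / (3474 × 332) = 432776 / 1153368 = 0.37523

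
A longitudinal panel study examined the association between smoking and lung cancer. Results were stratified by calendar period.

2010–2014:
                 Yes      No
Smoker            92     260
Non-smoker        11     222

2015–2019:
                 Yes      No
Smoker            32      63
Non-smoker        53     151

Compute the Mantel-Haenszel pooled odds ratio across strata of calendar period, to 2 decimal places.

3.18

OR_MH = Σ(aᵢdᵢ/nᵢ) / Σ(bᵢcᵢ/nᵢ), where nᵢ is the stratum total.
Stratum 1 (2010–2014): n = 585; a·d/n = 92·222/585 = 34.9128; b·c/n = 260·11/585 = 4.8889
Stratum 2 (2015–2019): n = 299; a·d/n = 32·151/299 = 16.1605; b·c/n = 63·53/299 = 11.1672
OR_MH = (34.9128 + 16.1605) / (4.8889 + 11.1672) = 51.0734 / 16.0561 = 3.18093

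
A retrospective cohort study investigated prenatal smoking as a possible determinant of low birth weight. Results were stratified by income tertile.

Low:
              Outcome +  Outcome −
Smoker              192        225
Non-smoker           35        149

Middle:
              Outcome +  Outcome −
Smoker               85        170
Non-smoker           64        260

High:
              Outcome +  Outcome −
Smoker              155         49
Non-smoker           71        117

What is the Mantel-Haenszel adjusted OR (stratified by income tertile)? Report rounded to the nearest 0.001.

OR_MH = Σ(aᵢdᵢ/nᵢ) / Σ(bᵢcᵢ/nᵢ), where nᵢ is the stratum total.
Stratum 1 (Low): n = 601; a·d/n = 192·149/601 = 47.6007; b·c/n = 225·35/601 = 13.1032
Stratum 2 (Middle): n = 579; a·d/n = 85·260/579 = 38.1693; b·c/n = 170·64/579 = 18.7910
Stratum 3 (High): n = 392; a·d/n = 155·117/392 = 46.2628; b·c/n = 49·71/392 = 8.8750
OR_MH = (47.6007 + 38.1693 + 46.2628) / (13.1032 + 18.7910 + 8.8750) = 132.0327 / 40.7692 = 3.23854

3.239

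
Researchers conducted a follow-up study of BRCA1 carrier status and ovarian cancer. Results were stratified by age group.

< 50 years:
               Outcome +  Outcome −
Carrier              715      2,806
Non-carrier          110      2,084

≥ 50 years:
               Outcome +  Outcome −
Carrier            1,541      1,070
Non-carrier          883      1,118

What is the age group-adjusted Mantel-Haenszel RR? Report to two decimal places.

1.66

RR_MH = Σ(aᵢ·n₀ᵢ/nᵢ) / Σ(cᵢ·n₁ᵢ/nᵢ), with n₁ᵢ = aᵢ+bᵢ (exposed), n₀ᵢ = cᵢ+dᵢ (unexposed), nᵢ = n₁ᵢ+n₀ᵢ.
Stratum 1 (< 50 years): n₁ = 3521, n₀ = 2194, n = 5715; a·n₀/n = 715·2194/5715 = 274.4899; c·n₁/n = 110·3521/5715 = 67.7708
Stratum 2 (≥ 50 years): n₁ = 2611, n₀ = 2001, n = 4612; a·n₀/n = 1541·2001/4612 = 668.5908; c·n₁/n = 883·2611/4612 = 499.8944
RR_MH = (274.4899 + 668.5908) / (67.7708 + 499.8944) = 943.0808 / 567.6652 = 1.66133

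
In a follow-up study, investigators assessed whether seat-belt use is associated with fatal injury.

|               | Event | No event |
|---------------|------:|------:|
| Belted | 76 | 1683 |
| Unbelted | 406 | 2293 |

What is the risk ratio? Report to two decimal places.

0.29

Cells: a = 76, b = 1683, c = 406, d = 2293.
Risk in exposed = 76/1759 = 0.04321; risk in unexposed = 406/2699 = 0.15043.
RR = 0.04321 / 0.15043 = 0.28723
The risk is 71% lower among the exposed than among the unexposed.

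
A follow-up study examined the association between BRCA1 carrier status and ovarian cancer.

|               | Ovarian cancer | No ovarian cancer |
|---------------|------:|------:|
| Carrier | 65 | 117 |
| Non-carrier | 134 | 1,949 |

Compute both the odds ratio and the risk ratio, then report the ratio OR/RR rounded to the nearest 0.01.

1.46

Cells: a = 65, b = 117, c = 134, d = 1949.
OR = (65·1949)/(117·134) = 126685/15678 = 8.08043
Risk in exposed = 65/182 = 0.35714; risk in unexposed = 134/2083 = 0.06433; RR = 5.55171
OR/RR = 8.08043 / 5.55171 = 1.45549
The outcome is not rare, so the OR lies further from 1 than the RR.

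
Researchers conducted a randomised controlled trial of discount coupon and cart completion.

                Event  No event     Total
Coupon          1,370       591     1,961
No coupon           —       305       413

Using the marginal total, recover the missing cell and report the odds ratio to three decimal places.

6.546

The missing cell is in the unexposed row: 413 − 305 = 108.
So a = 1370, b = 591, c = 108, d = 305.
OR = (a·d)/(b·c) = (1370 × 305) / (591 × 108) = 417850 / 63828 = 6.54650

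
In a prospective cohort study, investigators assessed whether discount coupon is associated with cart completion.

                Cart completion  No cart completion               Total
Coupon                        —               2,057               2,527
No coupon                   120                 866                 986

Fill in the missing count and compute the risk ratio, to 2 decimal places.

1.53

The missing cell is in the exposed row: 2527 − 2057 = 470.
So a = 470, b = 2057, c = 120, d = 866.
RR = [a/(a+b)] / [c/(c+d)] = (470/2527) / (120/986) = 0.18599/0.12170 = 1.52823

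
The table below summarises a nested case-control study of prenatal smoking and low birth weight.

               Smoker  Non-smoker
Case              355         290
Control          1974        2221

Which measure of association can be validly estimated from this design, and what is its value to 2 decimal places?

1.38

Reading the table with exposure as columns: a = 355 (Smoker, case), b = 1974 (Smoker, non-case), c = 290 (Non-smoker, case), d = 2221.
This is a nested case-control study: participants were sampled on outcome status, so risks in the source population cannot be estimated directly — relative risk is not valid here. The odds ratio is the appropriate measure.
OR = (a·d)/(b·c) = (355 × 2221) / (1974 × 290) = 788455 / 572460 = 1.37731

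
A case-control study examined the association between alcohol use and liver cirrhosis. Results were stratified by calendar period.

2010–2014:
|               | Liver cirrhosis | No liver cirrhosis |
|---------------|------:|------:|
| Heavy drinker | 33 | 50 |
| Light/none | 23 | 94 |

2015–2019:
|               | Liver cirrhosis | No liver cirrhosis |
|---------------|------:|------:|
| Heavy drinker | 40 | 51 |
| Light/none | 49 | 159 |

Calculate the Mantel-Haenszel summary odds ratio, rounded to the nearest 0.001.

OR_MH = Σ(aᵢdᵢ/nᵢ) / Σ(bᵢcᵢ/nᵢ), where nᵢ is the stratum total.
Stratum 1 (2010–2014): n = 200; a·d/n = 33·94/200 = 15.5100; b·c/n = 50·23/200 = 5.7500
Stratum 2 (2015–2019): n = 299; a·d/n = 40·159/299 = 21.2709; b·c/n = 51·49/299 = 8.3579
OR_MH = (15.5100 + 21.2709) / (5.7500 + 8.3579) = 36.7809 / 14.1079 = 2.60712

2.607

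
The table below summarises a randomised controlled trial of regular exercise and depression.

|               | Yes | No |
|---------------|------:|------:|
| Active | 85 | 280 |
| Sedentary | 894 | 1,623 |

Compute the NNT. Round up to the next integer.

9

Risk in treated group = 85/365 = 0.23288; risk in control = 894/2517 = 0.35518.
Absolute risk reduction = 0.35518 − 0.23288 = 0.12231
NNT = 1 / ARR = 1 / 0.12231 = 8.176 → round up → 9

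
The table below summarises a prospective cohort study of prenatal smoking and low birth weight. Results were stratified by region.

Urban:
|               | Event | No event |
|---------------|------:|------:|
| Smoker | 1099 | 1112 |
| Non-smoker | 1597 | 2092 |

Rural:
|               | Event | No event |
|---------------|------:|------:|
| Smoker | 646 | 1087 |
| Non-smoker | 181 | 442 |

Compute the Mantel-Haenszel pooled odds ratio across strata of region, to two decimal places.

OR_MH = Σ(aᵢdᵢ/nᵢ) / Σ(bᵢcᵢ/nᵢ), where nᵢ is the stratum total.
Stratum 1 (Urban): n = 5900; a·d/n = 1099·2092/5900 = 389.6793; b·c/n = 1112·1597/5900 = 300.9939
Stratum 2 (Rural): n = 2356; a·d/n = 646·442/2356 = 121.1935; b·c/n = 1087·181/2356 = 83.5089
OR_MH = (389.6793 + 121.1935) / (300.9939 + 83.5089) = 510.8729 / 384.5028 = 1.32866

1.33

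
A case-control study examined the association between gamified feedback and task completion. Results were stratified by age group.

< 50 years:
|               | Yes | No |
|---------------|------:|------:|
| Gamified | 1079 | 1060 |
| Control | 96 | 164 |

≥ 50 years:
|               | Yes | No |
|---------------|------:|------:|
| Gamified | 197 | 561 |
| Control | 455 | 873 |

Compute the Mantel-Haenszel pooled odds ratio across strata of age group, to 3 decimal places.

0.948

OR_MH = Σ(aᵢdᵢ/nᵢ) / Σ(bᵢcᵢ/nᵢ), where nᵢ is the stratum total.
Stratum 1 (< 50 years): n = 2399; a·d/n = 1079·164/2399 = 73.7624; b·c/n = 1060·96/2399 = 42.4177
Stratum 2 (≥ 50 years): n = 2086; a·d/n = 197·873/2086 = 82.4453; b·c/n = 561·455/2086 = 122.3658
OR_MH = (73.7624 + 82.4453) / (42.4177 + 122.3658) = 156.2078 / 164.7834 = 0.94796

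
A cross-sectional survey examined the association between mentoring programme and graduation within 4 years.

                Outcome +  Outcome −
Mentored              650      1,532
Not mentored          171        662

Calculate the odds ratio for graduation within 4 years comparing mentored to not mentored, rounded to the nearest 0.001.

Cells: a = 650, b = 1532, c = 171, d = 662.
OR = (a·d)/(b·c) = (650 × 662) / (1532 × 171) = 430300 / 261972 = 1.64254
The odds of graduation within 4 years are about 1.64 times as high in the mentored group.

1.643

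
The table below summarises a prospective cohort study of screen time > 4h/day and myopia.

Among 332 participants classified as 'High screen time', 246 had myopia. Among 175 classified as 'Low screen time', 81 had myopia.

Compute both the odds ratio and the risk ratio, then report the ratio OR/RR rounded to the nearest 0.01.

2.07

From the description: a = 246, b = 86, c = 81, d = 94.
OR = (246·94)/(86·81) = 23124/6966 = 3.31955
Risk in exposed = 246/332 = 0.74096; risk in unexposed = 81/175 = 0.46286; RR = 1.60085
OR/RR = 3.31955 / 1.60085 = 2.07362
The outcome is not rare, so the OR lies further from 1 than the RR.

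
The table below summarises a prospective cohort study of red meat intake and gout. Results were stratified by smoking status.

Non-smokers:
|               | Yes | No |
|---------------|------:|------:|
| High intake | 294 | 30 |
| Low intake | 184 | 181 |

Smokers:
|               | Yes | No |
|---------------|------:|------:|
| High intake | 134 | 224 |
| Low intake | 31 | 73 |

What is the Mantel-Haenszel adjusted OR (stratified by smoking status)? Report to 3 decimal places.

OR_MH = Σ(aᵢdᵢ/nᵢ) / Σ(bᵢcᵢ/nᵢ), where nᵢ is the stratum total.
Stratum 1 (Non-smokers): n = 689; a·d/n = 294·181/689 = 77.2337; b·c/n = 30·184/689 = 8.0116
Stratum 2 (Smokers): n = 462; a·d/n = 134·73/462 = 21.1732; b·c/n = 224·31/462 = 15.0303
OR_MH = (77.2337 + 21.1732) / (8.0116 + 15.0303) = 98.4068 / 23.0419 = 4.27078

4.271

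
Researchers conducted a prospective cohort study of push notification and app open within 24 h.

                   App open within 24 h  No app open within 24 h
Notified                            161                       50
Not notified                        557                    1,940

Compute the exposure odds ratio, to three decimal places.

Cells: a = 161, b = 50, c = 557, d = 1940.
OR = (a·d)/(b·c) = (161 × 1940) / (50 × 557) = 312340 / 27850 = 11.21508
The odds of app open within 24 h are about 11.22 times as high in the notified group.

11.215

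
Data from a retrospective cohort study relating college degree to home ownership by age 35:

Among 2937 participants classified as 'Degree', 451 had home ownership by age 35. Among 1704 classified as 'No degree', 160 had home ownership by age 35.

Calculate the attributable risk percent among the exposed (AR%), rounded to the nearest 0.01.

From the description: a = 451, b = 2486, c = 160, d = 1544.
Risk in exposed = 451/2937 = 0.15356; risk in unexposed = 160/1704 = 0.09390.
RR = 0.15356/0.09390 = 1.63539
AR% = (RR − 1)/RR × 100 = (1.63539 − 1)/1.63539 × 100 = 38.8526%

38.85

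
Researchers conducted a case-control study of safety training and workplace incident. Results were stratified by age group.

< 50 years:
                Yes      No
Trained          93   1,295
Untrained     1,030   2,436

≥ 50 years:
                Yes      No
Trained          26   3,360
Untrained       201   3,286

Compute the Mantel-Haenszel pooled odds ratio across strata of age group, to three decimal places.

0.158

OR_MH = Σ(aᵢdᵢ/nᵢ) / Σ(bᵢcᵢ/nᵢ), where nᵢ is the stratum total.
Stratum 1 (< 50 years): n = 4854; a·d/n = 93·2436/4854 = 46.6724; b·c/n = 1295·1030/4854 = 274.7940
Stratum 2 (≥ 50 years): n = 6873; a·d/n = 26·3286/6873 = 12.4307; b·c/n = 3360·201/6873 = 98.2628
OR_MH = (46.6724 + 12.4307) / (274.7940 + 98.2628) = 59.1031 / 373.0568 = 0.15843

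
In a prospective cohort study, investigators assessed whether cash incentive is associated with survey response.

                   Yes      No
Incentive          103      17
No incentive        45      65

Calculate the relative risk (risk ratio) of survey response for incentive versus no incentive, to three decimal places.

2.098

Cells: a = 103, b = 17, c = 45, d = 65.
Risk in exposed = 103/120 = 0.85833; risk in unexposed = 45/110 = 0.40909.
RR = 0.85833 / 0.40909 = 2.09815
The risk among the exposed is 2.10 times that among the unexposed.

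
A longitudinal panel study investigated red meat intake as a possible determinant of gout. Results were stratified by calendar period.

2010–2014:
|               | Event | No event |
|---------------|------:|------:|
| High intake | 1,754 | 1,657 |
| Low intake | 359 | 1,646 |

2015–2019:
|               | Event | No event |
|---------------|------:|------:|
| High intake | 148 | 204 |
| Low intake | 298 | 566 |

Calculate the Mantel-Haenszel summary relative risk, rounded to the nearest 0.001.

RR_MH = Σ(aᵢ·n₀ᵢ/nᵢ) / Σ(cᵢ·n₁ᵢ/nᵢ), with n₁ᵢ = aᵢ+bᵢ (exposed), n₀ᵢ = cᵢ+dᵢ (unexposed), nᵢ = n₁ᵢ+n₀ᵢ.
Stratum 1 (2010–2014): n₁ = 3411, n₀ = 2005, n = 5416; a·n₀/n = 1754·2005/5416 = 649.3298; c·n₁/n = 359·3411/5416 = 226.0984
Stratum 2 (2015–2019): n₁ = 352, n₀ = 864, n = 1216; a·n₀/n = 148·864/1216 = 105.1579; c·n₁/n = 298·352/1216 = 86.2632
RR_MH = (649.3298 + 105.1579) / (226.0984 + 86.2632) = 754.4877 / 312.3616 = 2.41543

2.415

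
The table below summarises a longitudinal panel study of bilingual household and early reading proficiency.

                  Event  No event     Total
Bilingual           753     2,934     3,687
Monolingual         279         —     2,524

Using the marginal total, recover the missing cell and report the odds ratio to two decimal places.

The missing cell is in the unexposed row: 2524 − 279 = 2245.
So a = 753, b = 2934, c = 279, d = 2245.
OR = (a·d)/(b·c) = (753 × 2245) / (2934 × 279) = 1690485 / 818586 = 2.06513

2.07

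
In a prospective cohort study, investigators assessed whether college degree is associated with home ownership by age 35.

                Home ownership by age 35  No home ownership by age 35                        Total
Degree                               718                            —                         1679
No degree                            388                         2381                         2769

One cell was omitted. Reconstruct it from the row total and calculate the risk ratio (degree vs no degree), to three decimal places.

3.052

The missing cell is in the exposed row: 1679 − 718 = 961.
So a = 718, b = 961, c = 388, d = 2381.
RR = [a/(a+b)] / [c/(c+d)] = (718/1679) / (388/2769) = 0.42764/0.14012 = 3.05186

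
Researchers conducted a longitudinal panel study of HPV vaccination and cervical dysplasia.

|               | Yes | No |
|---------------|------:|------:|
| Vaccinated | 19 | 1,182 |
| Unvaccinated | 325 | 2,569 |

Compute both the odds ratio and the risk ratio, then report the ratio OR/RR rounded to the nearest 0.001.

Cells: a = 19, b = 1182, c = 325, d = 2569.
OR = (19·2569)/(1182·325) = 48811/384150 = 0.12706
Risk in exposed = 19/1201 = 0.01582; risk in unexposed = 325/2894 = 0.11230; RR = 0.14087
OR/RR = 0.12706 / 0.14087 = 0.90197
The outcome is not rare, so the OR lies further from 1 than the RR.

0.902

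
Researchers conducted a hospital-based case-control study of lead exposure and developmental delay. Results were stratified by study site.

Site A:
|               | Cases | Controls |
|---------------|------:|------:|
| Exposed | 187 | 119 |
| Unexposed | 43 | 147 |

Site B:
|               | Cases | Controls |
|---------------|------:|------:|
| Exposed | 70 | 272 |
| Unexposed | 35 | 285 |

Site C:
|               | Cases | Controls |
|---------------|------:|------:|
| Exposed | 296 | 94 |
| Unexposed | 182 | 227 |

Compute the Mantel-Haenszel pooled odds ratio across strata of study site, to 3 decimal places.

OR_MH = Σ(aᵢdᵢ/nᵢ) / Σ(bᵢcᵢ/nᵢ), where nᵢ is the stratum total.
Stratum 1 (Site A): n = 496; a·d/n = 187·147/496 = 55.4214; b·c/n = 119·43/496 = 10.3165
Stratum 2 (Site B): n = 662; a·d/n = 70·285/662 = 30.1360; b·c/n = 272·35/662 = 14.3807
Stratum 3 (Site C): n = 799; a·d/n = 296·227/799 = 84.0951; b·c/n = 94·182/799 = 21.4118
OR_MH = (55.4214 + 30.1360 + 84.0951) / (10.3165 + 14.3807 + 21.4118) = 169.6524 / 46.1090 = 3.67938

3.679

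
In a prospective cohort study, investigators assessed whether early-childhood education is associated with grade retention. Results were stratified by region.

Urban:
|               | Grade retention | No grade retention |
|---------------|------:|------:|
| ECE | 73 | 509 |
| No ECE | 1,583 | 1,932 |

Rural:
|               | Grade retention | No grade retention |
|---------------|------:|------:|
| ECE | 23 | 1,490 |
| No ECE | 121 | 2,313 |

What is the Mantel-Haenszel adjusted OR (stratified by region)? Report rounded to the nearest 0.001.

OR_MH = Σ(aᵢdᵢ/nᵢ) / Σ(bᵢcᵢ/nᵢ), where nᵢ is the stratum total.
Stratum 1 (Urban): n = 4097; a·d/n = 73·1932/4097 = 34.4242; b·c/n = 509·1583/4097 = 196.6676
Stratum 2 (Rural): n = 3947; a·d/n = 23·2313/3947 = 13.4783; b·c/n = 1490·121/3947 = 45.6777
OR_MH = (34.4242 + 13.4783) / (196.6676 + 45.6777) = 47.9026 / 242.3453 = 0.19766

0.198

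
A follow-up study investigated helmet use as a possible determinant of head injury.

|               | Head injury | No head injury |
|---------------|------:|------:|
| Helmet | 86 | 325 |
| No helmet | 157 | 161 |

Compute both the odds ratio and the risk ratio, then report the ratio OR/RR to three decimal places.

Cells: a = 86, b = 325, c = 157, d = 161.
OR = (86·161)/(325·157) = 13846/51025 = 0.27136
Risk in exposed = 86/411 = 0.20925; risk in unexposed = 157/318 = 0.49371; RR = 0.42382
OR/RR = 0.27136 / 0.42382 = 0.64026
The outcome is not rare, so the OR lies further from 1 than the RR.

0.640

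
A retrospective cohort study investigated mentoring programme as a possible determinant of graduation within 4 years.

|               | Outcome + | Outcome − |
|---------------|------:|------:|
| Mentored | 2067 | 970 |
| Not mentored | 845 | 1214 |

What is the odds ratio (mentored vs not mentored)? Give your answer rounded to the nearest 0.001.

Cells: a = 2067, b = 970, c = 845, d = 1214.
OR = (a·d)/(b·c) = (2067 × 1214) / (970 × 845) = 2509338 / 819650 = 3.06148
The odds of graduation within 4 years are about 3.06 times as high in the mentored group.

3.061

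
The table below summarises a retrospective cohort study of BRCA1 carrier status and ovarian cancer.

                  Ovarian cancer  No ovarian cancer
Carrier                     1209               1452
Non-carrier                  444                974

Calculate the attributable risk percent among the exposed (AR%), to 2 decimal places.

31.08

Cells: a = 1209, b = 1452, c = 444, d = 974.
Risk in exposed = 1209/2661 = 0.45434; risk in unexposed = 444/1418 = 0.31312.
RR = 0.45434/0.31312 = 1.45102
AR% = (RR − 1)/RR × 100 = (1.45102 − 1)/1.45102 × 100 = 31.0832%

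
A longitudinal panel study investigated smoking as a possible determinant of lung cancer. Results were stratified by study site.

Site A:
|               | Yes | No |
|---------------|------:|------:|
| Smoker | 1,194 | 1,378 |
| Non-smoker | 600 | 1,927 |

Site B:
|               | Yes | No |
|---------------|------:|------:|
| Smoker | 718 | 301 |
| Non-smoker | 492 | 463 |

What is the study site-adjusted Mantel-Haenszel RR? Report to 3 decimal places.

1.687

RR_MH = Σ(aᵢ·n₀ᵢ/nᵢ) / Σ(cᵢ·n₁ᵢ/nᵢ), with n₁ᵢ = aᵢ+bᵢ (exposed), n₀ᵢ = cᵢ+dᵢ (unexposed), nᵢ = n₁ᵢ+n₀ᵢ.
Stratum 1 (Site A): n₁ = 2572, n₀ = 2527, n = 5099; a·n₀/n = 1194·2527/5099 = 591.7313; c·n₁/n = 600·2572/5099 = 302.6476
Stratum 2 (Site B): n₁ = 1019, n₀ = 955, n = 1974; a·n₀/n = 718·955/1974 = 347.3607; c·n₁/n = 492·1019/1974 = 253.9757
RR_MH = (591.7313 + 347.3607) / (302.6476 + 253.9757) = 939.0920 / 556.6233 = 1.68712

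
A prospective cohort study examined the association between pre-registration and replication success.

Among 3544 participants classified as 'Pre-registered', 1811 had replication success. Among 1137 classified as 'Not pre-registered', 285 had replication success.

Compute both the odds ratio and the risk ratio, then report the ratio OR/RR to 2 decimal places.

From the description: a = 1811, b = 1733, c = 285, d = 852.
OR = (1811·852)/(1733·285) = 1542972/493905 = 3.12403
Risk in exposed = 1811/3544 = 0.51100; risk in unexposed = 285/1137 = 0.25066; RR = 2.03864
OR/RR = 3.12403 / 2.03864 = 1.53241
The outcome is not rare, so the OR lies further from 1 than the RR.

1.53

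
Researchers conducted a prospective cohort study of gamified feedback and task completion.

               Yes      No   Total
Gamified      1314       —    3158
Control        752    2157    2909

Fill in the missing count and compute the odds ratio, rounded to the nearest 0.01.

2.04

The missing cell is in the exposed row: 3158 − 1314 = 1844.
So a = 1314, b = 1844, c = 752, d = 2157.
OR = (a·d)/(b·c) = (1314 × 2157) / (1844 × 752) = 2834298 / 1386688 = 2.04393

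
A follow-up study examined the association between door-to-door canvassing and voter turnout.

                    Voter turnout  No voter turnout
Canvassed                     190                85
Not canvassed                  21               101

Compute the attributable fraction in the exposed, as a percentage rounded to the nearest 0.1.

75.1

Cells: a = 190, b = 85, c = 21, d = 101.
Risk in exposed = 190/275 = 0.69091; risk in unexposed = 21/122 = 0.17213.
RR = 0.69091/0.17213 = 4.01385
AR% = (RR − 1)/RR × 100 = (4.01385 − 1)/4.01385 × 100 = 75.0863%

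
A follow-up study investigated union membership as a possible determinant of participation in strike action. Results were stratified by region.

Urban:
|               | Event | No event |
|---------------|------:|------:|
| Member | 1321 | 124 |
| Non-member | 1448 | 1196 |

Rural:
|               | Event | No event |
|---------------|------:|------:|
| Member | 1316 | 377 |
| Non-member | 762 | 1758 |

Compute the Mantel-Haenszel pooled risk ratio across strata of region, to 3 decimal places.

RR_MH = Σ(aᵢ·n₀ᵢ/nᵢ) / Σ(cᵢ·n₁ᵢ/nᵢ), with n₁ᵢ = aᵢ+bᵢ (exposed), n₀ᵢ = cᵢ+dᵢ (unexposed), nᵢ = n₁ᵢ+n₀ᵢ.
Stratum 1 (Urban): n₁ = 1445, n₀ = 2644, n = 4089; a·n₀/n = 1321·2644/4089 = 854.1756; c·n₁/n = 1448·1445/4089 = 511.7046
Stratum 2 (Rural): n₁ = 1693, n₀ = 2520, n = 4213; a·n₀/n = 1316·2520/4213 = 787.1635; c·n₁/n = 762·1693/4213 = 306.2108
RR_MH = (854.1756 + 787.1635) / (511.7046 + 306.2108) = 1641.3391 / 817.9153 = 2.00673

2.007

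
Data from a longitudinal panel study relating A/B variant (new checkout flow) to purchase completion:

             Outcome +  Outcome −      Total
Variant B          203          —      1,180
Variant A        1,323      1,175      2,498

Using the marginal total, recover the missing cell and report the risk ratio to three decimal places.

0.325

The missing cell is in the exposed row: 1180 − 203 = 977.
So a = 203, b = 977, c = 1323, d = 1175.
RR = [a/(a+b)] / [c/(c+d)] = (203/1180) / (1323/2498) = 0.17203/0.52962 = 0.32482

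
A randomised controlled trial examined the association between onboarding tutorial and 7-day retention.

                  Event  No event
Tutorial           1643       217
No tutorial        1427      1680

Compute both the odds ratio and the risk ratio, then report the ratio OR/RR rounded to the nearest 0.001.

Cells: a = 1643, b = 217, c = 1427, d = 1680.
OR = (1643·1680)/(217·1427) = 2760240/309659 = 8.91381
Risk in exposed = 1643/1860 = 0.88333; risk in unexposed = 1427/3107 = 0.45929; RR = 1.92328
OR/RR = 8.91381 / 1.92328 = 4.63470
The outcome is not rare, so the OR lies further from 1 than the RR.

4.635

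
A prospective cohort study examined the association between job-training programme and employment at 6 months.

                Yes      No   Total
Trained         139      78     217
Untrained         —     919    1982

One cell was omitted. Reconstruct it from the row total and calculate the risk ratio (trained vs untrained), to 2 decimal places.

1.19

The missing cell is in the unexposed row: 1982 − 919 = 1063.
So a = 139, b = 78, c = 1063, d = 919.
RR = [a/(a+b)] / [c/(c+d)] = (139/217) / (1063/1982) = 0.64055/0.53633 = 1.19433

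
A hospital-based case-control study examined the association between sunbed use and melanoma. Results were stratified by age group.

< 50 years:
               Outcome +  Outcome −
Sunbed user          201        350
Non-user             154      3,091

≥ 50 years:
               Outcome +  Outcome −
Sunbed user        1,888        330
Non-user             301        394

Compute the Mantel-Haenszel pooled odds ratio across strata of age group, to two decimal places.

8.68

OR_MH = Σ(aᵢdᵢ/nᵢ) / Σ(bᵢcᵢ/nᵢ), where nᵢ is the stratum total.
Stratum 1 (< 50 years): n = 3796; a·d/n = 201·3091/3796 = 163.6699; b·c/n = 350·154/3796 = 14.1992
Stratum 2 (≥ 50 years): n = 2913; a·d/n = 1888·394/2913 = 255.3629; b·c/n = 330·301/2913 = 34.0989
OR_MH = (163.6699 + 255.3629) / (14.1992 + 34.0989) = 419.0328 / 48.2980 = 8.67598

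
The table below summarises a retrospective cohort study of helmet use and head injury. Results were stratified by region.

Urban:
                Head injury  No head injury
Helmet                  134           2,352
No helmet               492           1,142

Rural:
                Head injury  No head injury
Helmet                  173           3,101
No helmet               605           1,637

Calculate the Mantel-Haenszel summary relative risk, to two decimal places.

RR_MH = Σ(aᵢ·n₀ᵢ/nᵢ) / Σ(cᵢ·n₁ᵢ/nᵢ), with n₁ᵢ = aᵢ+bᵢ (exposed), n₀ᵢ = cᵢ+dᵢ (unexposed), nᵢ = n₁ᵢ+n₀ᵢ.
Stratum 1 (Urban): n₁ = 2486, n₀ = 1634, n = 4120; a·n₀/n = 134·1634/4120 = 53.1447; c·n₁/n = 492·2486/4120 = 296.8718
Stratum 2 (Rural): n₁ = 3274, n₀ = 2242, n = 5516; a·n₀/n = 173·2242/5516 = 70.3165; c·n₁/n = 605·3274/5516 = 359.0954
RR_MH = (53.1447 + 70.3165) / (296.8718 + 359.0954) = 123.4612 / 655.9672 = 0.18821

0.19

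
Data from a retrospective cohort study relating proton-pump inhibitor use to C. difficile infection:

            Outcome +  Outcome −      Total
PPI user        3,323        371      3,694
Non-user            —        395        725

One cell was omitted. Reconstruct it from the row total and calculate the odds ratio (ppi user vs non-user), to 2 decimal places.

The missing cell is in the unexposed row: 725 − 395 = 330.
So a = 3323, b = 371, c = 330, d = 395.
OR = (a·d)/(b·c) = (3323 × 395) / (371 × 330) = 1312585 / 122430 = 10.72111

10.72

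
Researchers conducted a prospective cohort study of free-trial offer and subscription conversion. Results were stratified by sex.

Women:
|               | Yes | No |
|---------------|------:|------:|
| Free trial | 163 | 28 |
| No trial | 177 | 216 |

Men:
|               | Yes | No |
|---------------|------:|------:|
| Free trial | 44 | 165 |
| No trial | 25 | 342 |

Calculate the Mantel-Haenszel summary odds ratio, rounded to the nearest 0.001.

5.522

OR_MH = Σ(aᵢdᵢ/nᵢ) / Σ(bᵢcᵢ/nᵢ), where nᵢ is the stratum total.
Stratum 1 (Women): n = 584; a·d/n = 163·216/584 = 60.2877; b·c/n = 28·177/584 = 8.4863
Stratum 2 (Men): n = 576; a·d/n = 44·342/576 = 26.1250; b·c/n = 165·25/576 = 7.1615
OR_MH = (60.2877 + 26.1250) / (8.4863 + 7.1615) = 86.4127 / 15.6478 = 5.52237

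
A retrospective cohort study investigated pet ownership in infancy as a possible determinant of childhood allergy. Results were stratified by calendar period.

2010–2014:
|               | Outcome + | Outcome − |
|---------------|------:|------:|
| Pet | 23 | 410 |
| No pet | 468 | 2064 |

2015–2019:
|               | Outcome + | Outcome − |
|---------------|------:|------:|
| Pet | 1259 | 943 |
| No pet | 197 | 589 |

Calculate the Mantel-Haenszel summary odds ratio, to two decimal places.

OR_MH = Σ(aᵢdᵢ/nᵢ) / Σ(bᵢcᵢ/nᵢ), where nᵢ is the stratum total.
Stratum 1 (2010–2014): n = 2965; a·d/n = 23·2064/2965 = 16.0108; b·c/n = 410·468/2965 = 64.7150
Stratum 2 (2015–2019): n = 2988; a·d/n = 1259·589/2988 = 248.1764; b·c/n = 943·197/2988 = 62.1724
OR_MH = (16.0108 + 248.1764) / (64.7150 + 62.1724) = 264.1872 / 126.8874 = 2.08206

2.08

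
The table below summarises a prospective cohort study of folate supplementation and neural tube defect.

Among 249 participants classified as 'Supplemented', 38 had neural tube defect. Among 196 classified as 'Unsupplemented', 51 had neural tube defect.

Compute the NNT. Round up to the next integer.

Risk in treated group = 38/249 = 0.15261; risk in control = 51/196 = 0.26020.
Absolute risk reduction = 0.26020 − 0.15261 = 0.10759
NNT = 1 / ARR = 1 / 0.10759 = 9.294 → round up → 10

10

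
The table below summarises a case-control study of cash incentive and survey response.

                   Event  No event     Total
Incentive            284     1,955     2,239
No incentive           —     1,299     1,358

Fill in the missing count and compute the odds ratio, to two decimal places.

3.20

The missing cell is in the unexposed row: 1358 − 1299 = 59.
So a = 284, b = 1955, c = 59, d = 1299.
OR = (a·d)/(b·c) = (284 × 1299) / (1955 × 59) = 368916 / 115345 = 3.19837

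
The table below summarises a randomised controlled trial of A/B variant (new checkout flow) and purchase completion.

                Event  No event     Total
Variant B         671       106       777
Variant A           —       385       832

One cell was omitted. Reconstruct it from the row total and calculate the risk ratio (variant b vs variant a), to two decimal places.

The missing cell is in the unexposed row: 832 − 385 = 447.
So a = 671, b = 106, c = 447, d = 385.
RR = [a/(a+b)] / [c/(c+d)] = (671/777) / (447/832) = 0.86358/0.53726 = 1.60738

1.61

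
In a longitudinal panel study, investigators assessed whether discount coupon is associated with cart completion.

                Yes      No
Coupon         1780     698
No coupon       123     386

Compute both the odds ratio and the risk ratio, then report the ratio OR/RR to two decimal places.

2.69

Cells: a = 1780, b = 698, c = 123, d = 386.
OR = (1780·386)/(698·123) = 687080/85854 = 8.00289
Risk in exposed = 1780/2478 = 0.71832; risk in unexposed = 123/509 = 0.24165; RR = 2.97257
OR/RR = 8.00289 / 2.97257 = 2.69225
The outcome is not rare, so the OR lies further from 1 than the RR.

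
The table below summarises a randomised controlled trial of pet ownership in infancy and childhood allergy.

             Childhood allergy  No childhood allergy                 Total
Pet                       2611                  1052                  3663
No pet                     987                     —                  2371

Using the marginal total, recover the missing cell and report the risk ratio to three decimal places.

1.712

The missing cell is in the unexposed row: 2371 − 987 = 1384.
So a = 2611, b = 1052, c = 987, d = 1384.
RR = [a/(a+b)] / [c/(c+d)] = (2611/3663) / (987/2371) = 0.71280/0.41628 = 1.71232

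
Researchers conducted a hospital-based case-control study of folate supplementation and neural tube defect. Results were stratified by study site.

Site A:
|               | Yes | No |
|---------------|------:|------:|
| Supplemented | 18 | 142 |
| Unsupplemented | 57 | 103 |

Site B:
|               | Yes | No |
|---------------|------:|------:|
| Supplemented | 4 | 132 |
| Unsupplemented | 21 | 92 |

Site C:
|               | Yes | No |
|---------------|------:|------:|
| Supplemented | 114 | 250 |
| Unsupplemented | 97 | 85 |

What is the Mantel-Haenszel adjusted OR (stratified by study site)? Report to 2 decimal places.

OR_MH = Σ(aᵢdᵢ/nᵢ) / Σ(bᵢcᵢ/nᵢ), where nᵢ is the stratum total.
Stratum 1 (Site A): n = 320; a·d/n = 18·103/320 = 5.7938; b·c/n = 142·57/320 = 25.2937
Stratum 2 (Site B): n = 249; a·d/n = 4·92/249 = 1.4779; b·c/n = 132·21/249 = 11.1325
Stratum 3 (Site C): n = 546; a·d/n = 114·85/546 = 17.7473; b·c/n = 250·97/546 = 44.4139
OR_MH = (5.7938 + 1.4779 + 17.7473) / (25.2937 + 11.1325 + 44.4139) = 25.0189 / 80.8402 = 0.30949

0.31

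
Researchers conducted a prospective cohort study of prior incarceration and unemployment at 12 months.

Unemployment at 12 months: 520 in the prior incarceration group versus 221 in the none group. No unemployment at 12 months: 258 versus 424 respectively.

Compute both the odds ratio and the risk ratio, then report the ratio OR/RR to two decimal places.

1.98

From the description: a = 520, b = 258, c = 221, d = 424.
OR = (520·424)/(258·221) = 220480/57018 = 3.86685
Risk in exposed = 520/778 = 0.66838; risk in unexposed = 221/645 = 0.34264; RR = 1.95070
OR/RR = 3.86685 / 1.95070 = 1.98228
The outcome is not rare, so the OR lies further from 1 than the RR.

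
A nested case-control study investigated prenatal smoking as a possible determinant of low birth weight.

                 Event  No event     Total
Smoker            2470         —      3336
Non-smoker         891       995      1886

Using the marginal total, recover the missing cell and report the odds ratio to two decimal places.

3.19

The missing cell is in the exposed row: 3336 − 2470 = 866.
So a = 2470, b = 866, c = 891, d = 995.
OR = (a·d)/(b·c) = (2470 × 995) / (866 × 891) = 2457650 / 771606 = 3.18511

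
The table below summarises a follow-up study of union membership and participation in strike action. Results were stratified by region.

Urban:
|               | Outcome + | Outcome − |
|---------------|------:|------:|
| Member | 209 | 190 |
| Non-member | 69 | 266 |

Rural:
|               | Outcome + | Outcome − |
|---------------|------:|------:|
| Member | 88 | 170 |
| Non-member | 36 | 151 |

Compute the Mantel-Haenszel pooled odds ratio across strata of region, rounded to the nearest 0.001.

3.340

OR_MH = Σ(aᵢdᵢ/nᵢ) / Σ(bᵢcᵢ/nᵢ), where nᵢ is the stratum total.
Stratum 1 (Urban): n = 734; a·d/n = 209·266/734 = 75.7411; b·c/n = 190·69/734 = 17.8610
Stratum 2 (Rural): n = 445; a·d/n = 88·151/445 = 29.8607; b·c/n = 170·36/445 = 13.7528
OR_MH = (75.7411 + 29.8607) / (17.8610 + 13.7528) = 105.6018 / 31.6138 = 3.34037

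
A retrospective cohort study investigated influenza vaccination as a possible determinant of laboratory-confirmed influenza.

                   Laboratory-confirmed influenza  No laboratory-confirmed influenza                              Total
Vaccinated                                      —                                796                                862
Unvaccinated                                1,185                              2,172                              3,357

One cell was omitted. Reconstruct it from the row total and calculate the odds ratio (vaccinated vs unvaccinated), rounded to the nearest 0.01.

The missing cell is in the exposed row: 862 − 796 = 66.
So a = 66, b = 796, c = 1185, d = 2172.
OR = (a·d)/(b·c) = (66 × 2172) / (796 × 1185) = 143352 / 943260 = 0.15198

0.15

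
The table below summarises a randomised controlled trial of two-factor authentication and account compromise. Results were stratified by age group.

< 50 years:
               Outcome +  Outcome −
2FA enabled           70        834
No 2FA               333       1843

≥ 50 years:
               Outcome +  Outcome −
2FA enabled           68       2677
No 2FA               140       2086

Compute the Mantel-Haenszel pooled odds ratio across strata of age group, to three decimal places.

OR_MH = Σ(aᵢdᵢ/nᵢ) / Σ(bᵢcᵢ/nᵢ), where nᵢ is the stratum total.
Stratum 1 (< 50 years): n = 3080; a·d/n = 70·1843/3080 = 41.8864; b·c/n = 834·333/3080 = 90.1695
Stratum 2 (≥ 50 years): n = 4971; a·d/n = 68·2086/4971 = 28.5351; b·c/n = 2677·140/4971 = 75.3933
OR_MH = (41.8864 + 28.5351) / (90.1695 + 75.3933) = 70.4215 / 165.5628 = 0.42535

0.425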